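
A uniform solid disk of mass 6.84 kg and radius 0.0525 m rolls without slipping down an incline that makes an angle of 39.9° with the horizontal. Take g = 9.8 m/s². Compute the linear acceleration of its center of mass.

a ≈ 4.19 m/s²

Translation along the incline: Mg sinθ − f = Ma.
Rotation about the center: fR = Iα with I = ½MR². No-slip gives a = αR, so f = (I/R²)a = (1/2)M a.
Substituting: Mg sinθ = (1 + 0.5000)Ma, so a = g sinθ/(1 + 0.5000) = (9.8) sin 39.9° / 1.500 = 4.191 m/s².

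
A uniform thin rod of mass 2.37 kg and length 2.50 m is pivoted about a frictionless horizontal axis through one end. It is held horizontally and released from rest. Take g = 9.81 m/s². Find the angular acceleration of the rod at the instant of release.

About the pivot, I = (1/3)ML² = (1/3)(2.37)(2.50)² = 4.938 kg·m².
The weight acts at the center, a distance L/2 = 1.250 m from the pivot; τ = Mg(L/2) = 29.06 N·m.
α = τ/I = 29.06/4.938 = 5.886 rad/s².

α ≈ 5.89 rad/s²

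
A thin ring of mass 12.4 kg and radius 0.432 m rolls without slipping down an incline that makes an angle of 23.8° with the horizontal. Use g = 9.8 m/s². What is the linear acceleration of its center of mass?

a ≈ 1.98 m/s²

Translation along the incline: Mg sinθ − f = Ma.
Rotation about the center: fR = Iα with I = MR². No-slip gives a = αR, so f = (I/R²)a = M a.
Substituting: Mg sinθ = (1 + 1.000)Ma, so a = g sinθ/(1 + 1.000) = (9.8) sin 23.8° / 2.000 = 1.977 m/s².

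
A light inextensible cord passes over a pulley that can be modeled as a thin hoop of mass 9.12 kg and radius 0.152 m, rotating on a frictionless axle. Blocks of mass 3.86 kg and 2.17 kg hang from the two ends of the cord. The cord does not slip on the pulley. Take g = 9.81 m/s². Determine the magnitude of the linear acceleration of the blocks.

a ≈ 1.09 m/s²

I = MR² = (9.12)(0.152)² = 0.2107 kg·m².
Heavier block: m₁g − T₁ = m₁a. Lighter block: T₂ − m₂g = m₂a.
Pulley: (T₁ − T₂)R = Iα = I(a/R), so T₁ − T₂ = (I/R²)a = 1·M_p a = 9.120·a.
Adding the three: (m₁ − m₂)g = (m₁ + m₂ + 9.120)a, so a = (3.86 − 2.17)(9.81)/(3.86 + 2.17 + 9.120) = 1.094 m/s².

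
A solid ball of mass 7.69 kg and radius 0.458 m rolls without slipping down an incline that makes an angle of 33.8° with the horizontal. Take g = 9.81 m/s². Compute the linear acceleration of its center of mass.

Translation along the incline: Mg sinθ − f = Ma.
Rotation about the center: fR = Iα with I = (2/5)MR². No-slip gives a = αR, so f = (I/R²)a = (2/5)M a.
Substituting: Mg sinθ = (1 + 0.4000)Ma, so a = g sinθ/(1 + 0.4000) = (9.81) sin 33.8° / 1.400 = 3.898 m/s².

a ≈ 3.90 m/s²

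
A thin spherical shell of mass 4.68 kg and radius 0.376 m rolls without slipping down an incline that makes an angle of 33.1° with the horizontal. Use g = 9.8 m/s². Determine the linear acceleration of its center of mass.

Translation along the incline: Mg sinθ − f = Ma.
Rotation about the center: fR = Iα with I = (2/3)MR². No-slip gives a = αR, so f = (I/R²)a = (2/3)M a.
Substituting: Mg sinθ = (1 + 0.6667)Ma, so a = g sinθ/(1 + 0.6667) = (9.8) sin 33.1° / 1.667 = 3.211 m/s².

a ≈ 3.21 m/s²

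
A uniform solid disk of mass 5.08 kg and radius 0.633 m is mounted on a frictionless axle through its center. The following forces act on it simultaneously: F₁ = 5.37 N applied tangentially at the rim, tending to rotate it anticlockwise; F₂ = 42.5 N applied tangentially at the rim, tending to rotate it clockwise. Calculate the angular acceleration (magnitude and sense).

α ≈ 23.1 rad/s², clockwise

I = ½MR² = (1/2)(5.08)(0.633)² = 1.018 kg·m².
Taking anticlockwise as positive: τ₁ = +(5.37)(0.633) = +3.399 N·m; τ₂ = −(42.5)(0.633) = −26.90 N·m.
Net torque τ = -23.50 N·m.
α = τ/I = -23.50/1.018 = -23.09 rad/s².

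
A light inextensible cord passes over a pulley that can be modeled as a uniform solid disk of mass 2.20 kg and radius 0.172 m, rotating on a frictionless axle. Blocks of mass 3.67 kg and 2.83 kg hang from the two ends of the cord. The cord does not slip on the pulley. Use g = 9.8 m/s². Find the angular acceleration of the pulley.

α ≈ 6.30 rad/s²

I = ½MR² = (1/2)(2.20)(0.172)² = 0.03254 kg·m².
Heavier block: m₁g − T₁ = m₁a. Lighter block: T₂ − m₂g = m₂a.
Pulley: (T₁ − T₂)R = Iα = I(a/R), so T₁ − T₂ = (I/R²)a = (1/2)M_p a = 1.100·a.
Adding the three: (m₁ − m₂)g = (m₁ + m₂ + 1.100)a, so a = (3.67 − 2.83)(9.8)/(3.67 + 2.83 + 1.100) = 1.083 m/s².
α = a/R = 1.083/0.172 = 6.297 rad/s².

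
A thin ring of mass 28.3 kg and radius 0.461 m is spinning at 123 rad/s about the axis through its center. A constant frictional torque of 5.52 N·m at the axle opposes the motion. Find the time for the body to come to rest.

t ≈ 134 s

I = MR² = (28.3)(0.461)² = 6.014 kg·m².
The net torque has magnitude 5.52 N·m, opposing ω.
|α| = τ/I = 5.520/6.014 = 0.9178 rad/s² (deceleration).
0 = ω₀ − |α|t ⇒ t = ω₀/|α| = 123/0.9178 = 134.0 s.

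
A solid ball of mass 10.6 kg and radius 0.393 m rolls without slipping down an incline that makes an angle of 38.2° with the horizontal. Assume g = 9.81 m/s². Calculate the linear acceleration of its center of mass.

Translation along the incline: Mg sinθ − f = Ma.
Rotation about the center: fR = Iα with I = (2/5)MR². No-slip gives a = αR, so f = (I/R²)a = (2/5)M a.
Substituting: Mg sinθ = (1 + 0.4000)Ma, so a = g sinθ/(1 + 0.4000) = (9.81) sin 38.2° / 1.400 = 4.333 m/s².

a ≈ 4.33 m/s²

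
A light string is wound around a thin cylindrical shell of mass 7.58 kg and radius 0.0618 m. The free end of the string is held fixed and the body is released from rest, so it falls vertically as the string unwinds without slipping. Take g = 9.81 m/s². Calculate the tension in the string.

T ≈ 37.2 N

Translation: Mg − T = Ma. Rotation about the center: TR = Iα with I = MR².
With a = αR: T = (I/R²)a = M a, so Mg = (1 + 1.000)Ma.
a = g/(1 + 1.000) = 9.81/2.000 = 4.905 m/s².
T = 1.000·M·a = (1.000)(7.58)(4.905) = 37.18 N.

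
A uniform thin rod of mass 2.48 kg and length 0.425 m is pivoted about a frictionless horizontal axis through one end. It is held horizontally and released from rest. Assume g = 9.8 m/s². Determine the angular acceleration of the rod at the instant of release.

About the pivot, I = (1/3)ML² = (1/3)(2.48)(0.425)² = 0.1493 kg·m².
The weight acts at the center, a distance L/2 = 0.2125 m from the pivot; τ = Mg(L/2) = 5.165 N·m.
α = τ/I = 5.165/0.1493 = 34.59 rad/s².
(Equivalently α = (3g/(2L)) = 34.59 rad/s².)

α ≈ 34.6 rad/s²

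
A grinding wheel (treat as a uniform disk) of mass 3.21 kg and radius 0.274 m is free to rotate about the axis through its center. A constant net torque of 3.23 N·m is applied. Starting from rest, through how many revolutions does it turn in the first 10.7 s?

I = ½MR² = (1/2)(3.21)(0.274)² = 0.1205 kg·m².
α = τ/I = 3.23/0.1205 = 26.81 rad/s².
θ = ½αt² = ½(26.81)(10.7)² = 1534 rad.
Revolutions = θ/(2π) = 244.2.

≈ 244 revolutions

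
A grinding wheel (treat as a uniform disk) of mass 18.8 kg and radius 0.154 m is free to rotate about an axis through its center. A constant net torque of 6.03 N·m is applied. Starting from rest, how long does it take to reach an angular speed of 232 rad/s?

t ≈ 8.58 s

I = ½MR² = (1/2)(18.8)(0.154)² = 0.2229 kg·m².
α = τ/I = 6.03/0.2229 = 27.05 rad/s².
ω = αt ⇒ t = ω/α = 232/27.05 = 8.577 s.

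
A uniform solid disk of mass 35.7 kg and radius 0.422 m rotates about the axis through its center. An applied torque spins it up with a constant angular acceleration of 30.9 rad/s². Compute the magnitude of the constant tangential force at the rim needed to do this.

I = ½MR² = (1/2)(35.7)(0.422)² = 3.179 kg·m².
The required torque is τ = Iα = (3.179)(30.90) = 98.22 N·m.
A tangential force at the rim gives τ = FR, so F = τ/R = 98.22/0.422 = 232.8 N.

F ≈ 233 N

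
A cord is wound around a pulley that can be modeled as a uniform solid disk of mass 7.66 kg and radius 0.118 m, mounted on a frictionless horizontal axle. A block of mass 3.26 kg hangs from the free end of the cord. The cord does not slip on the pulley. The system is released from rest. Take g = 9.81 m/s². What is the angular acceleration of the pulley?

I = ½MR² = (1/2)(7.66)(0.118)² = 0.05333 kg·m².
Block: mg − T = ma. Pulley: TR = Iα. No-slip: a = αR, so T = (I/R²)a = 3.830·a.
Then mg = (m + 3.830)a, so a = (3.26)(9.81)/(3.26 + 3.830) = 4.511 m/s².
α = a/R = 4.511/0.118 = 38.23 rad/s².

α ≈ 38.2 rad/s²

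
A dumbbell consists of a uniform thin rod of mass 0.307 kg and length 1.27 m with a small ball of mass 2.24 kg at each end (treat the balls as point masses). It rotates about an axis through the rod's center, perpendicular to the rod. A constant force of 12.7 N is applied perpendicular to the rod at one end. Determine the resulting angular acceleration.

I_rod = (1/12)ML² = (1/12)(0.307)(1.27)² = 0.04126 kg·m².
I_balls = 2·m·(L/2)² = 2(2.24)(0.6350)² = 1.806 kg·m².
Total I = 1.848 kg·m².
τ = F·(L/2) = (12.7)(0.635) = 8.064 N·m.
α = τ/I = 8.064/1.848 = 4.365 rad/s².

α ≈ 4.36 rad/s²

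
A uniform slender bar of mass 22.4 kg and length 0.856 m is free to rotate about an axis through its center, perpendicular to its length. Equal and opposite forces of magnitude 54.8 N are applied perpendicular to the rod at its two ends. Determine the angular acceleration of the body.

I = (1/12)ML² = (1/12)(22.4)(0.856)² = 1.368 kg·m².
The couple gives τ = F·(L/2) + F·(L/2) = F L = (54.8)(0.856) = 46.91 N·m.
Newton's second law for rotation, τ = Iα, gives α = τ/I = 46.91/1.368 = 34.30 rad/s².

α ≈ 34.3 rad/s²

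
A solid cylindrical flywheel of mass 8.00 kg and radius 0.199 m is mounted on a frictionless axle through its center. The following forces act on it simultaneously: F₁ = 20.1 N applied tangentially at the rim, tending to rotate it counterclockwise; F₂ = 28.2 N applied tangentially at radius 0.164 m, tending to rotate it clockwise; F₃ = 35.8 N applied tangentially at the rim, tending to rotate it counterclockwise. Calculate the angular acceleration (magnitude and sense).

I = ½MR² = (1/2)(8.00)(0.199)² = 0.1584 kg·m².
Taking counterclockwise as positive: τ₁ = +(20.1)(0.199) = +4.000 N·m; τ₂ = −(28.2)(0.164) = −4.625 N·m; τ₃ = +(35.8)(0.199) = +7.124 N·m.
Net torque τ = 6.499 N·m.
α = τ/I = 6.499/0.1584 = 41.03 rad/s².

α ≈ 41.0 rad/s², counterclockwise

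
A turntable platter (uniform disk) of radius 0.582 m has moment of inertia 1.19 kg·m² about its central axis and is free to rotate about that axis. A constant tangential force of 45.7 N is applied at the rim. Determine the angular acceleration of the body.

τ = F R = (45.7)(0.582) = 26.60 N·m.
From τ = Iα: α = 26.60/1.190 = 22.35 rad/s².

α ≈ 22.4 rad/s²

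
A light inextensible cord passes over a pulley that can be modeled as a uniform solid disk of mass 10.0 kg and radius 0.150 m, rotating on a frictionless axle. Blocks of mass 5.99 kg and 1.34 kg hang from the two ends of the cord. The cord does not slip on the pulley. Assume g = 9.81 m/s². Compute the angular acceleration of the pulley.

I = ½MR² = (1/2)(10.0)(0.150)² = 0.1125 kg·m².
Heavier block: m₁g − T₁ = m₁a. Lighter block: T₂ − m₂g = m₂a.
Pulley: (T₁ − T₂)R = Iα = I(a/R), so T₁ − T₂ = (I/R²)a = (1/2)M_p a = 5.000·a.
Adding the three: (m₁ − m₂)g = (m₁ + m₂ + 5.000)a, so a = (5.99 − 1.34)(9.81)/(5.99 + 1.34 + 5.000) = 3.700 m/s².
α = a/R = 3.700/0.150 = 24.66 rad/s².

α ≈ 24.7 rad/s²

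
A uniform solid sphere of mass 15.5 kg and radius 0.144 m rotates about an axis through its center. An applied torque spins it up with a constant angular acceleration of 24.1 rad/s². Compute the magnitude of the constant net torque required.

τ ≈ 3.10 N·m

I = (2/5)MR² = (2/5)(15.5)(0.144)² = 0.1286 kg·m².
τ = Iα = (0.1286)(24.10) = 3.098 N·m.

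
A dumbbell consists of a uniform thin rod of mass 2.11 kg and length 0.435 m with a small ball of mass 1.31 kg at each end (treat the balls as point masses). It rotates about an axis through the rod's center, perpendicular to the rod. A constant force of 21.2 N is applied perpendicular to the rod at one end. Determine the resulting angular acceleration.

I_rod = (1/12)ML² = (1/12)(2.11)(0.435)² = 0.03327 kg·m².
I_balls = 2·m·(L/2)² = 2(1.31)(0.2175)² = 0.1239 kg·m².
Total I = 0.1572 kg·m².
τ = F·(L/2) = (21.2)(0.217) = 4.611 N·m.
α = τ/I = 4.611/0.1572 = 29.33 rad/s².

α ≈ 29.3 rad/s²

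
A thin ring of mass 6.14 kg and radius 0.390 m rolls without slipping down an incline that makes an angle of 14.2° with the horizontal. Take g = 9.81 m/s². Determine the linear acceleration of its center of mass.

Translation along the incline: Mg sinθ − f = Ma.
Rotation about the center: fR = Iα with I = MR². No-slip gives a = αR, so f = (I/R²)a = M a.
Substituting: Mg sinθ = (1 + 1.000)Ma, so a = g sinθ/(1 + 1.000) = (9.81) sin 14.2° / 2.000 = 1.203 m/s².

a ≈ 1.20 m/s²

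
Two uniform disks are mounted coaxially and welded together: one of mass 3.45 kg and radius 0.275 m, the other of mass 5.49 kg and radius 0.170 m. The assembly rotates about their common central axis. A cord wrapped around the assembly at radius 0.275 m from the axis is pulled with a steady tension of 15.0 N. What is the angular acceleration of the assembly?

I = ½M₁R₁² + ½M₂R₂² = ½(3.45)(0.275)² + ½(5.49)(0.170)² = 0.2098 kg·m².
τ = F r = (15.0)(0.275) = 4.125 N·m.
α = τ/I = 4.125/0.2098 = 19.66 rad/s².

α ≈ 19.7 rad/s²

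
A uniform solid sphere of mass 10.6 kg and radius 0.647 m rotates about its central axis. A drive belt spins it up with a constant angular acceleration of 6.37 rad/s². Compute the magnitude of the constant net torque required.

I = (2/5)MR² = (2/5)(10.6)(0.647)² = 1.775 kg·m².
τ = Iα = (1.775)(6.370) = 11.31 N·m.

τ ≈ 11.3 N·m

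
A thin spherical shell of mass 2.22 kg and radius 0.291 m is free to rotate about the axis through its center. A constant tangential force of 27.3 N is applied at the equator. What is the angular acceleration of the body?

I = (2/3)MR² = (2/3)(2.22)(0.291)² = 0.1253 kg·m².
τ = F R = (27.3)(0.291) = 7.944 N·m.
From τ = Iα: α = 7.944/0.1253 = 63.39 rad/s².

α ≈ 63.4 rad/s²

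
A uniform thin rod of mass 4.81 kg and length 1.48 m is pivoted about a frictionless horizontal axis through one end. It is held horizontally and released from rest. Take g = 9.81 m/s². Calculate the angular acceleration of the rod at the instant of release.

α ≈ 9.94 rad/s²

About the pivot, I = (1/3)ML² = (1/3)(4.81)(1.48)² = 3.512 kg·m².
The weight acts at the center, a distance L/2 = 0.7400 m from the pivot; τ = Mg(L/2) = 34.92 N·m.
α = τ/I = 34.92/3.512 = 9.943 rad/s².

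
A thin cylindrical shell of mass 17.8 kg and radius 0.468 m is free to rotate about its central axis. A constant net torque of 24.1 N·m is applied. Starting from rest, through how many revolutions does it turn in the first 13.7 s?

I = MR² = (17.8)(0.468)² = 3.899 kg·m².
α = τ/I = 24.1/3.899 = 6.182 rad/s².
θ = ½αt² = ½(6.182)(13.7)² = 580.1 rad.
Revolutions = θ/(2π) = 92.33.

≈ 92.3 revolutions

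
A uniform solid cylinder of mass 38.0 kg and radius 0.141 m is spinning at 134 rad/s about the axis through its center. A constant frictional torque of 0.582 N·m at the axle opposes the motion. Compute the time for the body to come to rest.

t ≈ 87.0 s

I = ½MR² = (1/2)(38.0)(0.141)² = 0.3777 kg·m².
The net torque has magnitude 0.582 N·m, opposing ω.
|α| = τ/I = 0.5820/0.3777 = 1.541 rad/s² (deceleration).
0 = ω₀ − |α|t ⇒ t = ω₀/|α| = 134/1.541 = 86.97 s.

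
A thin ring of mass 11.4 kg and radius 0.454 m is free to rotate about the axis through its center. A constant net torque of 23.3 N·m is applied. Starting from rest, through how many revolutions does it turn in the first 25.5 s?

I = MR² = (11.4)(0.454)² = 2.350 kg·m².
α = τ/I = 23.3/2.350 = 9.916 rad/s².
θ = ½αt² = ½(9.916)(25.5)² = 3224 rad.
Revolutions = θ/(2π) = 513.1.

≈ 513 revolutions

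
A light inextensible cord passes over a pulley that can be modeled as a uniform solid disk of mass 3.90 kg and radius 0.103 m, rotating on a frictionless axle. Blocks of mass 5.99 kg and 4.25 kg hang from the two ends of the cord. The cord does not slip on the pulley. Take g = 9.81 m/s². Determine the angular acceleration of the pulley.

I = ½MR² = (1/2)(3.90)(0.103)² = 0.02069 kg·m².
Heavier block: m₁g − T₁ = m₁a. Lighter block: T₂ − m₂g = m₂a.
Pulley: (T₁ − T₂)R = Iα = I(a/R), so T₁ − T₂ = (I/R²)a = (1/2)M_p a = 1.950·a.
Adding the three: (m₁ − m₂)g = (m₁ + m₂ + 1.950)a, so a = (5.99 − 4.25)(9.81)/(5.99 + 4.25 + 1.950) = 1.400 m/s².
α = a/R = 1.400/0.103 = 13.59 rad/s².

α ≈ 13.6 rad/s²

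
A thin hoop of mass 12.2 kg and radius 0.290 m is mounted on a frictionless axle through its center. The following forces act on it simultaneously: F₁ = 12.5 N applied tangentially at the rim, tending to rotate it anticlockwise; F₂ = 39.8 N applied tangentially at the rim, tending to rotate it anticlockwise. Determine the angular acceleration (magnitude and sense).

α ≈ 14.8 rad/s², anticlockwise

I = MR² = (12.2)(0.290)² = 1.026 kg·m².
Taking anticlockwise as positive: τ₁ = +(12.5)(0.290) = +3.625 N·m; τ₂ = +(39.8)(0.290) = +11.54 N·m.
Net torque τ = 15.17 N·m.
α = τ/I = 15.17/1.026 = 14.78 rad/s².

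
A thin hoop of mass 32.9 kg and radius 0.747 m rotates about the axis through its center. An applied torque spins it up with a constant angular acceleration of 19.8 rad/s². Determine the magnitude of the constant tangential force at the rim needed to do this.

I = MR² = (32.9)(0.747)² = 18.36 kg·m².
The required torque is τ = Iα = (18.36)(19.80) = 363.5 N·m.
A tangential force at the rim gives τ = FR, so F = τ/R = 363.5/0.747 = 486.6 N.

F ≈ 487 N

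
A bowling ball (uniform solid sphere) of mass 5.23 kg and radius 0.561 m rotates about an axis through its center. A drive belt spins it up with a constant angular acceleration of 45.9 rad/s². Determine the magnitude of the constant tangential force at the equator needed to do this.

I = (2/5)MR² = (2/5)(5.23)(0.561)² = 0.6584 kg·m².
The required torque is τ = Iα = (0.6584)(45.90) = 30.22 N·m.
A tangential force at the equator gives τ = FR, so F = τ/R = 30.22/0.561 = 53.87 N.

F ≈ 53.9 N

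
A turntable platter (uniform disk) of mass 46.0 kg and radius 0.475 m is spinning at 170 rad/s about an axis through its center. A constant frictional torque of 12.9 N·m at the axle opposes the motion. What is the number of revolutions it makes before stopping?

I = ½MR² = (1/2)(46.0)(0.475)² = 5.189 kg·m².
The net torque has magnitude 12.9 N·m, opposing ω.
|α| = τ/I = 12.90/5.189 = 2.486 rad/s² (deceleration).
ω² = ω₀² − 2|α|θ with ω = 0 ⇒ θ = ω₀²/(2|α|) = 5813 rad = 925.2 rev.

≈ 925 revolutions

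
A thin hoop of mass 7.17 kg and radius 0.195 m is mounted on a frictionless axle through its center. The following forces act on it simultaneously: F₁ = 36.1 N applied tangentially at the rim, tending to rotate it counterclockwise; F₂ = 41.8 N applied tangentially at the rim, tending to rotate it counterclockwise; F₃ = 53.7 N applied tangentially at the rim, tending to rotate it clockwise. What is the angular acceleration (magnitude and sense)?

α ≈ 17.3 rad/s², counterclockwise

I = MR² = (7.17)(0.195)² = 0.2726 kg·m².
Taking counterclockwise as positive: τ₁ = +(36.1)(0.195) = +7.040 N·m; τ₂ = +(41.8)(0.195) = +8.151 N·m; τ₃ = −(53.7)(0.195) = −10.47 N·m.
Net torque τ = 4.719 N·m.
α = τ/I = 4.719/0.2726 = 17.31 rad/s².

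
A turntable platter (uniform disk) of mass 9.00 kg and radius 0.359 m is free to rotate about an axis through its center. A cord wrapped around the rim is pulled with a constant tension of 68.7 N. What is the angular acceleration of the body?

α ≈ 42.5 rad/s²

I = ½MR² = (1/2)(9.00)(0.359)² = 0.5800 kg·m².
τ = F R = (68.7)(0.359) = 24.66 N·m.
Newton's second law for rotation, τ = Iα, gives α = τ/I = 24.66/0.5800 = 42.53 rad/s².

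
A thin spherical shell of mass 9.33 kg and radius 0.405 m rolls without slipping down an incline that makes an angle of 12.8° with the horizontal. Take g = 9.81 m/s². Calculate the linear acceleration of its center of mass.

Translation along the incline: Mg sinθ − f = Ma.
Rotation about the center: fR = Iα with I = (2/3)MR². No-slip gives a = αR, so f = (I/R²)a = (2/3)M a.
Substituting: Mg sinθ = (1 + 0.6667)Ma, so a = g sinθ/(1 + 0.6667) = (9.81) sin 12.8° / 1.667 = 1.304 m/s².

a ≈ 1.30 m/s²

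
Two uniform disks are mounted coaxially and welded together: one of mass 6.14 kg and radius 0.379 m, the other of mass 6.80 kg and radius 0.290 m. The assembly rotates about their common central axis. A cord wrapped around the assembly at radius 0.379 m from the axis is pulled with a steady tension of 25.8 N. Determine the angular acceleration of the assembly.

I = ½M₁R₁² + ½M₂R₂² = ½(6.14)(0.379)² + ½(6.80)(0.290)² = 0.7269 kg·m².
τ = F r = (25.8)(0.379) = 9.778 N·m.
α = τ/I = 9.778/0.7269 = 13.45 rad/s².

α ≈ 13.5 rad/s²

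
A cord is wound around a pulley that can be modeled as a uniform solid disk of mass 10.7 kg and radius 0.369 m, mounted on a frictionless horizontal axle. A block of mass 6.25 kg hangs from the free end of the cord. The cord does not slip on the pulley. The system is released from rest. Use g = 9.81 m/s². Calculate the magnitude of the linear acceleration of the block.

I = ½MR² = (1/2)(10.7)(0.369)² = 0.7285 kg·m².
Block: mg − T = ma. Pulley: TR = Iα. No-slip: a = αR, so T = (I/R²)a = 5.350·a.
Then mg = (m + 5.350)a, so a = (6.25)(9.81)/(6.25 + 5.350) = 5.286 m/s².

a ≈ 5.29 m/s²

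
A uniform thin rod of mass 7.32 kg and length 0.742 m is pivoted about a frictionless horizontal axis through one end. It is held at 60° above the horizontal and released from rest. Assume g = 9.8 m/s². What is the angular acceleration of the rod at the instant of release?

α ≈ 9.91 rad/s²

About the pivot, I = (1/3)ML² = (1/3)(7.32)(0.742)² = 1.343 kg·m².
The weight acts at the center, a distance L/2 = 0.3710 m from the pivot; τ = Mg(L/2) cos 60° = 13.31 N·m.
α = τ/I = 13.31/1.343 = 9.906 rad/s².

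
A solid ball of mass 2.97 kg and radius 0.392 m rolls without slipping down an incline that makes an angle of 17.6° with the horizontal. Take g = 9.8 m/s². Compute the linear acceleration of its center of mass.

Translation along the incline: Mg sinθ − f = Ma.
Rotation about the center: fR = Iα with I = (2/5)MR². No-slip gives a = αR, so f = (I/R²)a = (2/5)M a.
Substituting: Mg sinθ = (1 + 0.4000)Ma, so a = g sinθ/(1 + 0.4000) = (9.8) sin 17.6° / 1.400 = 2.117 m/s².

a ≈ 2.12 m/s²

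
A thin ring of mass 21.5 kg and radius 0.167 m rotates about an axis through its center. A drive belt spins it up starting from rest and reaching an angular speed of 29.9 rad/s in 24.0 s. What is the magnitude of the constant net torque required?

I = MR² = (21.5)(0.167)² = 0.5996 kg·m².
α = Δω/Δt = (29.9 − 0)/24.0 = 1.246 rad/s².
τ = Iα = (0.5996)(1.246) = 0.7470 N·m.

τ ≈ 0.747 N·m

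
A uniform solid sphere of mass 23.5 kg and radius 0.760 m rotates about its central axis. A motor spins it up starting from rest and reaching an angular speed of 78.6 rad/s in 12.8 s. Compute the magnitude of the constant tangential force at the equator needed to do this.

I = (2/5)MR² = (2/5)(23.5)(0.760)² = 5.429 kg·m².
α = Δω/Δt = (78.6 − 0)/12.8 = 6.141 rad/s².
The required torque is τ = Iα = (5.429)(6.141) = 33.34 N·m.
A tangential force at the equator gives τ = FR, so F = τ/R = 33.34/0.760 = 43.87 N.

F ≈ 43.9 N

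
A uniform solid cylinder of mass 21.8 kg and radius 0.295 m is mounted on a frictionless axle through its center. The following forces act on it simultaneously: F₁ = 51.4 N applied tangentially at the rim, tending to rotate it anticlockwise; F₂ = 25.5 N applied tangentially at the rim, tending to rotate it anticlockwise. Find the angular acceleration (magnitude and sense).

α ≈ 23.9 rad/s², anticlockwise

I = ½MR² = (1/2)(21.8)(0.295)² = 0.9486 kg·m².
Taking anticlockwise as positive: τ₁ = +(51.4)(0.295) = +15.16 N·m; τ₂ = +(25.5)(0.295) = +7.522 N·m.
Net torque τ = 22.69 N·m.
α = τ/I = 22.69/0.9486 = 23.92 rad/s².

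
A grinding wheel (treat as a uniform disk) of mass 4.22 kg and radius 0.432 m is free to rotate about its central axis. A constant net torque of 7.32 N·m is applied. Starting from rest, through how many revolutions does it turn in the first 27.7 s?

≈ 1140 revolutions

I = ½MR² = (1/2)(4.22)(0.432)² = 0.3938 kg·m².
α = τ/I = 7.32/0.3938 = 18.59 rad/s².
θ = ½αt² = ½(18.59)(27.7)² = 7132 rad.
Revolutions = θ/(2π) = 1135.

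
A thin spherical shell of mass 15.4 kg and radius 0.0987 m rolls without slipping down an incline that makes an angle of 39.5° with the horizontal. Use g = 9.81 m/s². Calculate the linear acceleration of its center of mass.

a ≈ 3.74 m/s²

Translation along the incline: Mg sinθ − f = Ma.
Rotation about the center: fR = Iα with I = (2/3)MR². No-slip gives a = αR, so f = (I/R²)a = (2/3)M a.
Substituting: Mg sinθ = (1 + 0.6667)Ma, so a = g sinθ/(1 + 0.6667) = (9.81) sin 39.5° / 1.667 = 3.744 m/s².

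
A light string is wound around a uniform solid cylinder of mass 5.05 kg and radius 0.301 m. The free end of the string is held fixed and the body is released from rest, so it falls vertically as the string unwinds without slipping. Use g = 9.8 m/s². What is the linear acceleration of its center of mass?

a ≈ 6.53 m/s²

Translation: Mg − T = Ma. Rotation about the center: TR = Iα with I = ½MR².
With a = αR: T = (I/R²)a = (1/2)M a, so Mg = (1 + 0.5000)Ma.
a = g/(1 + 0.5000) = 9.8/1.500 = 6.533 m/s².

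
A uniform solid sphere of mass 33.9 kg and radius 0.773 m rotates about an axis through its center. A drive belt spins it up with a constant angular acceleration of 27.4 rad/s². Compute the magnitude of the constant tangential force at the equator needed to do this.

F ≈ 287 N

I = (2/5)MR² = (2/5)(33.9)(0.773)² = 8.102 kg·m².
The required torque is τ = Iα = (8.102)(27.40) = 222.0 N·m.
A tangential force at the equator gives τ = FR, so F = τ/R = 222.0/0.773 = 287.2 N.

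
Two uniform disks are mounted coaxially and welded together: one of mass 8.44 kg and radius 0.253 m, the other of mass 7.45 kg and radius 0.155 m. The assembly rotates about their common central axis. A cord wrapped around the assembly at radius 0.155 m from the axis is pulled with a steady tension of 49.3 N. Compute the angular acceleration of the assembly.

I = ½M₁R₁² + ½M₂R₂² = ½(8.44)(0.253)² + ½(7.45)(0.155)² = 0.3596 kg·m².
τ = F r = (49.3)(0.155) = 7.641 N·m.
α = τ/I = 7.641/0.3596 = 21.25 rad/s².

α ≈ 21.2 rad/s²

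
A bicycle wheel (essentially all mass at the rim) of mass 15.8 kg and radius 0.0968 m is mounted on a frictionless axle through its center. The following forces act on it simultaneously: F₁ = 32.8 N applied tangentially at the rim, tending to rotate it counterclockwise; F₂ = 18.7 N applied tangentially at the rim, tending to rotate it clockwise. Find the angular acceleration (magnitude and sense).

I = MR² = (15.8)(0.0968)² = 0.1480 kg·m².
Taking counterclockwise as positive: τ₁ = +(32.8)(0.0968) = +3.175 N·m; τ₂ = −(18.7)(0.0968) = −1.810 N·m.
Net torque τ = 1.365 N·m.
α = τ/I = 1.365/0.1480 = 9.219 rad/s².

α ≈ 9.22 rad/s², counterclockwise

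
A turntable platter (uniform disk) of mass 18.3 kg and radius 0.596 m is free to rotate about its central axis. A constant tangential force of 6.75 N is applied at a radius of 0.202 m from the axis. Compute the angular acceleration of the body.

α ≈ 0.420 rad/s²

I = ½MR² = (1/2)(18.3)(0.596)² = 3.250 kg·m².
τ = F·r = (6.75)(0.202) = 1.364 N·m.
From τ = Iα: α = 1.364/3.250 = 0.4195 rad/s².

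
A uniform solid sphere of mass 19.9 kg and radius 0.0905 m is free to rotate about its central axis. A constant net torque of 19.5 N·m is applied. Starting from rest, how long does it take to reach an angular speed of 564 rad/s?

t ≈ 1.89 s

I = (2/5)MR² = (2/5)(19.9)(0.0905)² = 0.06519 kg·m².
α = τ/I = 19.5/0.06519 = 299.1 rad/s².
ω = αt ⇒ t = ω/α = 564/299.1 = 1.886 s.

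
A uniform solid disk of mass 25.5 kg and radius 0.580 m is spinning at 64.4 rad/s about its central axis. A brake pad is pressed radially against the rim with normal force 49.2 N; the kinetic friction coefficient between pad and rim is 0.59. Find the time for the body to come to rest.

t ≈ 16.4 s

I = ½MR² = (1/2)(25.5)(0.580)² = 4.289 kg·m².
Friction force f = μN = (0.59)(49.2) = 29.03 N at the rim; torque magnitude τ = fR = 16.84 N·m, opposing ω.
|α| = τ/I = 16.84/4.289 = 3.925 rad/s² (deceleration).
0 = ω₀ − |α|t ⇒ t = ω₀/|α| = 64.4/3.925 = 16.41 s.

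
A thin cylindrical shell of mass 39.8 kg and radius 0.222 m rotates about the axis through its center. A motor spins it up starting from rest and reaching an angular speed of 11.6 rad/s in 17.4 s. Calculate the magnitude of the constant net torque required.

τ ≈ 1.31 N·m

I = MR² = (39.8)(0.222)² = 1.962 kg·m².
α = Δω/Δt = (11.6 − 0)/17.4 = 0.6667 rad/s².
τ = Iα = (1.962)(0.6667) = 1.308 N·m.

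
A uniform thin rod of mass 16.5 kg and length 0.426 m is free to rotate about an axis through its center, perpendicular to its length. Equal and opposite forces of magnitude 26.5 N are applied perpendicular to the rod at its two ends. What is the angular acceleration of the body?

α ≈ 45.2 rad/s²

I = (1/12)ML² = (1/12)(16.5)(0.426)² = 0.2495 kg·m².
The couple gives τ = F·(L/2) + F·(L/2) = F L = (26.5)(0.426) = 11.29 N·m.
From τ = Iα: α = 11.29/0.2495 = 45.24 rad/s².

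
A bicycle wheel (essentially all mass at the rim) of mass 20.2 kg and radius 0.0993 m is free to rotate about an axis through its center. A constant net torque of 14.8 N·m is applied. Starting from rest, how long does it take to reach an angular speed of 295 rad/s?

t ≈ 3.97 s

I = MR² = (20.2)(0.0993)² = 0.1992 kg·m².
α = τ/I = 14.8/0.1992 = 74.30 rad/s².
ω = αt ⇒ t = ω/α = 295/74.30 = 3.970 s.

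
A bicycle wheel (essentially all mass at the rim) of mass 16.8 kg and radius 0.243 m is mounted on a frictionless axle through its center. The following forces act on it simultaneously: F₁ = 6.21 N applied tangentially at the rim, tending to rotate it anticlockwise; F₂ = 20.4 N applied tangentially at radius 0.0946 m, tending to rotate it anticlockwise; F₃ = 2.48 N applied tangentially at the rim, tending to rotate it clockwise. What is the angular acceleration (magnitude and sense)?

α ≈ 2.86 rad/s², anticlockwise

I = MR² = (16.8)(0.243)² = 0.9920 kg·m².
Taking anticlockwise as positive: τ₁ = +(6.21)(0.243) = +1.509 N·m; τ₂ = +(20.4)(0.0946) = +1.930 N·m; τ₃ = −(2.48)(0.243) = −0.6026 N·m.
Net torque τ = 2.836 N·m.
α = τ/I = 2.836/0.9920 = 2.859 rad/s².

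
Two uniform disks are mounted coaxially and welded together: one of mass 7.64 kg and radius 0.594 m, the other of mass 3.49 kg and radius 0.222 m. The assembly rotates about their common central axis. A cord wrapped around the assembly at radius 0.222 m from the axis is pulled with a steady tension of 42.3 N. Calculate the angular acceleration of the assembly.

I = ½M₁R₁² + ½M₂R₂² = ½(7.64)(0.594)² + ½(3.49)(0.222)² = 1.434 kg·m².
τ = F r = (42.3)(0.222) = 9.391 N·m.
α = τ/I = 9.391/1.434 = 6.549 rad/s².

α ≈ 6.55 rad/s²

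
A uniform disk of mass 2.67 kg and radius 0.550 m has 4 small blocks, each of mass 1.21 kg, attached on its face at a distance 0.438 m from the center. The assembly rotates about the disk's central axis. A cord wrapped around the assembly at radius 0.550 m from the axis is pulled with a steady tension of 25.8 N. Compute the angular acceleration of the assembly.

I_disk = ½MR² = ½(2.67)(0.550)² = 0.4038 kg·m².
I_blocks = 4·m·r² = 4(1.21)(0.438)² = 0.9285 kg·m².
Total I = 1.332 kg·m².
τ = F r = (25.8)(0.550) = 14.19 N·m.
α = τ/I = 14.19/1.332 = 10.65 rad/s².

α ≈ 10.7 rad/s²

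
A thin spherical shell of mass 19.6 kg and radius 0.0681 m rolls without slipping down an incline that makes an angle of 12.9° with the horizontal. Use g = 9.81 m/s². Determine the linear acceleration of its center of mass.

a ≈ 1.31 m/s²

Translation along the incline: Mg sinθ − f = Ma.
Rotation about the center: fR = Iα with I = (2/3)MR². No-slip gives a = αR, so f = (I/R²)a = (2/3)M a.
Substituting: Mg sinθ = (1 + 0.6667)Ma, so a = g sinθ/(1 + 0.6667) = (9.81) sin 12.9° / 1.667 = 1.314 m/s².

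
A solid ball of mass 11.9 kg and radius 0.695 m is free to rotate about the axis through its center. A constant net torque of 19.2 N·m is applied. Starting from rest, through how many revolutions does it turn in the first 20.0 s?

≈ 266 revolutions

I = (2/5)MR² = (2/5)(11.9)(0.695)² = 2.299 kg·m².
α = τ/I = 19.2/2.299 = 8.351 rad/s².
θ = ½αt² = ½(8.351)(20.0)² = 1670 rad.
Revolutions = θ/(2π) = 265.8.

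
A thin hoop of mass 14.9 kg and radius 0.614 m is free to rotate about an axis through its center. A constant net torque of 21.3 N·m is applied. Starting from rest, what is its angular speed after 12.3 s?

I = MR² = (14.9)(0.614)² = 5.617 kg·m².
α = τ/I = 21.3/5.617 = 3.792 rad/s².
ω = ω₀ + αt = 0 + (3.792)(12.3) = 46.64 rad/s.

ω ≈ 46.6 rad/s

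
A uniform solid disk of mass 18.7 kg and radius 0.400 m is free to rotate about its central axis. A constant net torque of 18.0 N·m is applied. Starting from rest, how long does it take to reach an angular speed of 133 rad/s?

t ≈ 11.1 s

I = ½MR² = (1/2)(18.7)(0.400)² = 1.496 kg·m².
α = τ/I = 18.0/1.496 = 12.03 rad/s².
ω = αt ⇒ t = ω/α = 133/12.03 = 11.05 s.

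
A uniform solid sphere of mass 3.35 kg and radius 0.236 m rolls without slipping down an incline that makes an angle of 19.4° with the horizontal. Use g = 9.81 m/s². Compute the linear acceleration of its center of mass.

Translation along the incline: Mg sinθ − f = Ma.
Rotation about the center: fR = Iα with I = (2/5)MR². No-slip gives a = αR, so f = (I/R²)a = (2/5)M a.
Substituting: Mg sinθ = (1 + 0.4000)Ma, so a = g sinθ/(1 + 0.4000) = (9.81) sin 19.4° / 1.400 = 2.328 m/s².

a ≈ 2.33 m/s²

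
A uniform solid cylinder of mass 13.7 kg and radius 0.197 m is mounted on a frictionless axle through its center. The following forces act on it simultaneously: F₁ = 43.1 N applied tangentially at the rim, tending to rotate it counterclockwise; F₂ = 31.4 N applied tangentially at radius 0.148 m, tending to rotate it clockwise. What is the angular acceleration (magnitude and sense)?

α ≈ 14.5 rad/s², counterclockwise

I = ½MR² = (1/2)(13.7)(0.197)² = 0.2658 kg·m².
Taking counterclockwise as positive: τ₁ = +(43.1)(0.197) = +8.491 N·m; τ₂ = −(31.4)(0.148) = −4.647 N·m.
Net torque τ = 3.844 N·m.
α = τ/I = 3.844/0.2658 = 14.46 rad/s².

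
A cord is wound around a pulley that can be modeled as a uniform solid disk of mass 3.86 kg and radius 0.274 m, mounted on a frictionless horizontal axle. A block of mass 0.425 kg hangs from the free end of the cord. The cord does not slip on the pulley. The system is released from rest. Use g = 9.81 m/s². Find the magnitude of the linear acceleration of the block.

a ≈ 1.77 m/s²

I = ½MR² = (1/2)(3.86)(0.274)² = 0.1449 kg·m².
Block: mg − T = ma. Pulley: TR = Iα. No-slip: a = αR, so T = (I/R²)a = 1.930·a.
Then mg = (m + 1.930)a, so a = (0.425)(9.81)/(0.425 + 1.930) = 1.770 m/s².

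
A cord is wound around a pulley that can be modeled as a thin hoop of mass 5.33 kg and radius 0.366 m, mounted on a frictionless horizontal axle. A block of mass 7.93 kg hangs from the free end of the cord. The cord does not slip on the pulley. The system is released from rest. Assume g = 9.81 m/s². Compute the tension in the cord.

T ≈ 31.3 N

I = MR² = (5.33)(0.366)² = 0.7140 kg·m².
Block: mg − T = ma. Pulley: TR = Iα. No-slip: a = αR, so T = (I/R²)a = 5.330·a.
Then mg = (m + 5.330)a, so a = (7.93)(9.81)/(7.93 + 5.330) = 5.867 m/s².
T = 5.330·a = 31.27 N.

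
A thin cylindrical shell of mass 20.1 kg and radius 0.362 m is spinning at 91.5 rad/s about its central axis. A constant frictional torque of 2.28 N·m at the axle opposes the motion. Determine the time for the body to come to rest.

t ≈ 106 s

I = MR² = (20.1)(0.362)² = 2.634 kg·m².
The net torque has magnitude 2.28 N·m, opposing ω.
|α| = τ/I = 2.280/2.634 = 0.8656 rad/s² (deceleration).
0 = ω₀ − |α|t ⇒ t = ω₀/|α| = 91.5/0.8656 = 105.7 s.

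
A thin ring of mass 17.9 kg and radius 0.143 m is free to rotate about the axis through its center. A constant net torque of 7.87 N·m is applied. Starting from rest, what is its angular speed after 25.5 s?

I = MR² = (17.9)(0.143)² = 0.3660 kg·m².
α = τ/I = 7.87/0.3660 = 21.50 rad/s².
ω = ω₀ + αt = 0 + (21.50)(25.5) = 548.3 rad/s.

ω ≈ 548 rad/s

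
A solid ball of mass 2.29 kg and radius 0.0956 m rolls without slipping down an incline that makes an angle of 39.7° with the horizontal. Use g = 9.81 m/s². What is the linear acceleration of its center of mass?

Translation along the incline: Mg sinθ − f = Ma.
Rotation about the center: fR = Iα with I = (2/5)MR². No-slip gives a = αR, so f = (I/R²)a = (2/5)M a.
Substituting: Mg sinθ = (1 + 0.4000)Ma, so a = g sinθ/(1 + 0.4000) = (9.81) sin 39.7° / 1.400 = 4.476 m/s².

a ≈ 4.48 m/s²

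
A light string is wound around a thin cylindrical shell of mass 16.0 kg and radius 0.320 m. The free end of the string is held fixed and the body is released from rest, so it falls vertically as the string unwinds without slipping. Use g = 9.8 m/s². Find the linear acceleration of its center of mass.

Translation: Mg − T = Ma. Rotation about the center: TR = Iα with I = MR².
With a = αR: T = (I/R²)a = M a, so Mg = (1 + 1.000)Ma.
a = g/(1 + 1.000) = 9.8/2.000 = 4.900 m/s².

a ≈ 4.90 m/s²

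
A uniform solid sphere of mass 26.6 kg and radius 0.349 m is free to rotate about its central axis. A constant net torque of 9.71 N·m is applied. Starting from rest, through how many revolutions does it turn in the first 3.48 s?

I = (2/5)MR² = (2/5)(26.6)(0.349)² = 1.296 kg·m².
α = τ/I = 9.71/1.296 = 7.492 rad/s².
θ = ½αt² = ½(7.492)(3.48)² = 45.37 rad.
Revolutions = θ/(2π) = 7.221.

≈ 7.22 revolutions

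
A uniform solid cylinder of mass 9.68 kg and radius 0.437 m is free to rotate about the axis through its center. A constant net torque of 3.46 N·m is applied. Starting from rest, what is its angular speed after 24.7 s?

I = ½MR² = (1/2)(9.68)(0.437)² = 0.9243 kg·m².
α = τ/I = 3.46/0.9243 = 3.743 rad/s².
ω = ω₀ + αt = 0 + (3.743)(24.7) = 92.46 rad/s.

ω ≈ 92.5 rad/s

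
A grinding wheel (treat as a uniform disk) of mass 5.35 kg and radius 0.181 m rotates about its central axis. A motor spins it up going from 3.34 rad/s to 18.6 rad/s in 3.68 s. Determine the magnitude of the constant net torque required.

τ ≈ 0.363 N·m

I = ½MR² = (1/2)(5.35)(0.181)² = 0.08764 kg·m².
α = Δω/Δt = (18.6 − 3.34)/3.68 = 4.147 rad/s².
τ = Iα = (0.08764)(4.147) = 0.3634 N·m.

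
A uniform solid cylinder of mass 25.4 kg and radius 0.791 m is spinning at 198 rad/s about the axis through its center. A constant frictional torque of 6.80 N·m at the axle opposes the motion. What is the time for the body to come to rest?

I = ½MR² = (1/2)(25.4)(0.791)² = 7.946 kg·m².
The net torque has magnitude 6.80 N·m, opposing ω.
|α| = τ/I = 6.800/7.946 = 0.8558 rad/s² (deceleration).
0 = ω₀ − |α|t ⇒ t = ω₀/|α| = 198/0.8558 = 231.4 s.

t ≈ 231 s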